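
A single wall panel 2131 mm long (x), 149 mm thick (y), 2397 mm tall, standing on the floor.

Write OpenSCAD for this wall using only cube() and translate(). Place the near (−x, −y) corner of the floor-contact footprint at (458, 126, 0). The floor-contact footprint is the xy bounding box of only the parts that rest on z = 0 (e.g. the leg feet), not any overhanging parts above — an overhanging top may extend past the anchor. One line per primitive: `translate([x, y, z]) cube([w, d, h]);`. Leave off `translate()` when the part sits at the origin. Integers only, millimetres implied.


translate([458, 126, 0]) cube([2131, 149, 2397]);


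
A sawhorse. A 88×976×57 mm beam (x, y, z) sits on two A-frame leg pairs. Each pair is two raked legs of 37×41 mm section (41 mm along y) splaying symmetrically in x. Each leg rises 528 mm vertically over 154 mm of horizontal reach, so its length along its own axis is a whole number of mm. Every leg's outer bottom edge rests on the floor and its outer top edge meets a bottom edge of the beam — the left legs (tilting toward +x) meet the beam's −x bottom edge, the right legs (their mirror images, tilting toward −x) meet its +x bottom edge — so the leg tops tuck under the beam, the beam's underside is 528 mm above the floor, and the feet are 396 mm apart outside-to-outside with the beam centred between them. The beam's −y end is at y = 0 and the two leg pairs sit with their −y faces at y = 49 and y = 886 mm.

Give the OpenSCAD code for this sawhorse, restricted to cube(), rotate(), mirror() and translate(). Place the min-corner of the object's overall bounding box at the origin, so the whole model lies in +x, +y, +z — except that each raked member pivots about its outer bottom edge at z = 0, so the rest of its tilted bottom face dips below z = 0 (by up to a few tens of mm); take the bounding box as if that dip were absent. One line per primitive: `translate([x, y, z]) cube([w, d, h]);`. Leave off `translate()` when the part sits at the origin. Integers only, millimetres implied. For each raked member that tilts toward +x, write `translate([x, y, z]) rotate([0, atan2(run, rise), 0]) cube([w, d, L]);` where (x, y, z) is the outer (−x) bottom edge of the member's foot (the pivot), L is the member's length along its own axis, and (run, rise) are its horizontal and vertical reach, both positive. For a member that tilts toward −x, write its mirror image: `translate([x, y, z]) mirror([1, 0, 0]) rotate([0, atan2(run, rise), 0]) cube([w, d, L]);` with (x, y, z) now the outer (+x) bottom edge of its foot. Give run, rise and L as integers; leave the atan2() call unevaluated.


translate([154, 0, 528]) cube([88, 976, 57]);
translate([0, 49, 0]) rotate([0, atan2(154, 528), 0]) cube([37, 41, 550]);
translate([396, 49, 0]) mirror([1, 0, 0]) rotate([0, atan2(154, 528), 0]) cube([37, 41, 550]);
translate([0, 886, 0]) rotate([0, atan2(154, 528), 0]) cube([37, 41, 550]);
translate([396, 886, 0]) mirror([1, 0, 0]) rotate([0, atan2(154, 528), 0]) cube([37, 41, 550]);


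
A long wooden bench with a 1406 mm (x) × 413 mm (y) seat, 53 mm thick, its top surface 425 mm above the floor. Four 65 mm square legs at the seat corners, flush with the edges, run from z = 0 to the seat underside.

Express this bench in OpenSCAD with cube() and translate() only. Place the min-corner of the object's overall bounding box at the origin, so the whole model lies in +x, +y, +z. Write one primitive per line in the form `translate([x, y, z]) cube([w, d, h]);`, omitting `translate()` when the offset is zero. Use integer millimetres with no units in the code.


translate([0, 0, 372]) cube([1406, 413, 53]);
cube([65, 65, 372]);
translate([0, 348, 0]) cube([65, 65, 372]);
translate([1341, 0, 0]) cube([65, 65, 372]);
translate([1341, 348, 0]) cube([65, 65, 372]);


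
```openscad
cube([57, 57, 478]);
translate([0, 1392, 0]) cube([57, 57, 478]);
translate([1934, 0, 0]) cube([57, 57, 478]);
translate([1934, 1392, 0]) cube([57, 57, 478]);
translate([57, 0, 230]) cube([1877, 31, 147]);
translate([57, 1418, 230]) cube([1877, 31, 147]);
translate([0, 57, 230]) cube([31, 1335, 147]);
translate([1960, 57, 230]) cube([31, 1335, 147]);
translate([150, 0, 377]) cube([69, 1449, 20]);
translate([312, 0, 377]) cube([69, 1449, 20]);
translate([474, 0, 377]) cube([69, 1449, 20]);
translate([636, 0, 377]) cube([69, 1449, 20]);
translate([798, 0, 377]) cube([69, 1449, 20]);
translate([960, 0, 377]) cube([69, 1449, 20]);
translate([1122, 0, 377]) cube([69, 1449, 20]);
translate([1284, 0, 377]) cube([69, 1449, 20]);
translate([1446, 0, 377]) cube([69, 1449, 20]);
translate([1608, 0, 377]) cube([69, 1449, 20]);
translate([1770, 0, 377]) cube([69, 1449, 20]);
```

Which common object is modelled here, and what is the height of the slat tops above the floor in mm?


A bed frame. The slat-top height is 397 mm.

Four posts, four rails, and a row of slats — a bed frame. Slats sit on the rails at z = 230 + 147 = 377; with slat thickness 20, the top is 397 mm.


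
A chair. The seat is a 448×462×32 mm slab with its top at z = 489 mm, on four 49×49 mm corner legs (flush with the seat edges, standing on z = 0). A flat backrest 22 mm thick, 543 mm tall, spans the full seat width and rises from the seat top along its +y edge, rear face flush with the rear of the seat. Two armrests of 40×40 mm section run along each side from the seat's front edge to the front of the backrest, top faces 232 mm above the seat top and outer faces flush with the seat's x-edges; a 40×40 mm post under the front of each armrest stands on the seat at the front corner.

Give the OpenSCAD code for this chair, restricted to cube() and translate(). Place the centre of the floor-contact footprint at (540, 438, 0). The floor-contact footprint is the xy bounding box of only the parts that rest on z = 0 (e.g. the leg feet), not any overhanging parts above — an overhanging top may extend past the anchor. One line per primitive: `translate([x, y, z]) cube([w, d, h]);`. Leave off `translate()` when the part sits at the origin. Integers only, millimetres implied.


// leg_h = 489 - 32 = 457
// arm post h = 232 - 40 = 192
translate([316, 207, 457]) cube([448, 462, 32]);
translate([316, 207, 0]) cube([49, 49, 457]);
translate([715, 207, 0]) cube([49, 49, 457]);
translate([316, 620, 0]) cube([49, 49, 457]);
translate([715, 620, 0]) cube([49, 49, 457]);
translate([316, 647, 489]) cube([448, 22, 543]);
translate([316, 207, 681]) cube([40, 440, 40]);
translate([724, 207, 681]) cube([40, 440, 40]);
translate([316, 207, 489]) cube([40, 40, 192]);
translate([724, 207, 489]) cube([40, 40, 192]);


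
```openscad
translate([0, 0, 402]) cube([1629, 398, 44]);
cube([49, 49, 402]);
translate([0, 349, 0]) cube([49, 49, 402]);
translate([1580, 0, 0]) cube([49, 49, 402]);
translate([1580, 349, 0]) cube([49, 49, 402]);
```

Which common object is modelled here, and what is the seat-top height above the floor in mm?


A bench. The seat-top height is 446 mm.

A long slab on four corner posts — a bench. The slab sits at z = 402 with thickness 44, so the top is 402 + 44 = 446 mm.


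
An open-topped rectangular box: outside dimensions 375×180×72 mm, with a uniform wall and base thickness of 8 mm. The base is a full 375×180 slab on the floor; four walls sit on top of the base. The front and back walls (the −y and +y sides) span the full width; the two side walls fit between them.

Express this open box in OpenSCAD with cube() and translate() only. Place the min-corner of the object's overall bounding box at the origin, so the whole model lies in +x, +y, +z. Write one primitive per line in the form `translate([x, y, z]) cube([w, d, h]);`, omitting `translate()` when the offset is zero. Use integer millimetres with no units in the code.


cube([375, 180, 8]);
translate([0, 0, 8]) cube([375, 8, 64]);
translate([0, 172, 8]) cube([375, 8, 64]);
translate([0, 8, 8]) cube([8, 164, 64]);
translate([367, 8, 8]) cube([8, 164, 64]);


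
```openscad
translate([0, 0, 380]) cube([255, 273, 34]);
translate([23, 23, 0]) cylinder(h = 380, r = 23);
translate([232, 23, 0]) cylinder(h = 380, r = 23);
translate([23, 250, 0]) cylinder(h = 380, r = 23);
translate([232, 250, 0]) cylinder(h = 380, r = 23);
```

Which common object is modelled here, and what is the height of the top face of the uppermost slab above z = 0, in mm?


A stool. The seat height is 414 mm.

A 255×273×34 slab at z = 380 on four corner cylinders — a stool. The seat top is 380 + 34 = 414 mm.


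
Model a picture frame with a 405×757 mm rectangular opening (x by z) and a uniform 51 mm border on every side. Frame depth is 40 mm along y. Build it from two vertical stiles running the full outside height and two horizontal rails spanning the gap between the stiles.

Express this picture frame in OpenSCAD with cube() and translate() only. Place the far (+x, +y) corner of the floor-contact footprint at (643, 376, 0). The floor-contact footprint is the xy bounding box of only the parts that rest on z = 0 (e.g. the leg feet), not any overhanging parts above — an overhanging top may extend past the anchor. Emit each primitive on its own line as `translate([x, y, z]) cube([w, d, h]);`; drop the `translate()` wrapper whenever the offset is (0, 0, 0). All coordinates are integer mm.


translate([136, 336, 0]) cube([51, 40, 859]);
translate([592, 336, 0]) cube([51, 40, 859]);
translate([187, 336, 0]) cube([405, 40, 51]);
translate([187, 336, 808]) cube([405, 40, 51]);


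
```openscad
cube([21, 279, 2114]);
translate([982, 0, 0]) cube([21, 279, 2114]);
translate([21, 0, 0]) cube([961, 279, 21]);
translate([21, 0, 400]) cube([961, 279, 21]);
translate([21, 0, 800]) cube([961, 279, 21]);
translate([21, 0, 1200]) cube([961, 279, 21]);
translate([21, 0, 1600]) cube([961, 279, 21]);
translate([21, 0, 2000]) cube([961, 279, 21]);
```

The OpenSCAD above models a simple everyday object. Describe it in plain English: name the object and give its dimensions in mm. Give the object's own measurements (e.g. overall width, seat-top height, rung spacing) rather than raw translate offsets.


An open bookshelf. Two side panels, each 21 mm thick, 279 mm deep and 2114 mm tall, stand 1003 mm apart (outside-to-outside). Between them sit 6 shelves, each 21 mm thick and 279 mm deep, spanning the full gap between the sides. The bottom shelf rests on the floor (its underside at z = 0) and the clear gap between one shelf's top and the next shelf's underside is 379 mm.


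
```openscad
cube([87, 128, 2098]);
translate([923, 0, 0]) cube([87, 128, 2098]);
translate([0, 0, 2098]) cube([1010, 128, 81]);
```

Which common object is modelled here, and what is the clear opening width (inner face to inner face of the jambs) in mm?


A door frame. The clear opening width is 836 mm.

Two 2098 mm tall posts with a header on top — a door frame. The left jamb is 87 mm wide at x = 0; the right jamb starts at x = 923. The clear opening is 923 − 87 = 836 mm.


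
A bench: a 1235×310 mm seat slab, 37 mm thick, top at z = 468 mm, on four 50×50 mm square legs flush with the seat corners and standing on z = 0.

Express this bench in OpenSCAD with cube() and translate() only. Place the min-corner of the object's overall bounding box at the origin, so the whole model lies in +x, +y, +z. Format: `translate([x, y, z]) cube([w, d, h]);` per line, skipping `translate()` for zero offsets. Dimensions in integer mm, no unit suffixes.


translate([0, 0, 431]) cube([1235, 310, 37]);
cube([50, 50, 431]);
translate([0, 260, 0]) cube([50, 50, 431]);
translate([1185, 0, 0]) cube([50, 50, 431]);
translate([1185, 260, 0]) cube([50, 50, 431]);


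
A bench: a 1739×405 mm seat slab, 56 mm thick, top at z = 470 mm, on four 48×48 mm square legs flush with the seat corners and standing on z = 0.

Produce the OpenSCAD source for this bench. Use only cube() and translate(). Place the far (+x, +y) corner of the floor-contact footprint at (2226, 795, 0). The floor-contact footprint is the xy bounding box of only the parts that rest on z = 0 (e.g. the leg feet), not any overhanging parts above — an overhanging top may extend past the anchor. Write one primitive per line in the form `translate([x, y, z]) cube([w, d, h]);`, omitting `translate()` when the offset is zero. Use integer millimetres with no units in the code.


// leg_h = 470 − 56 = 414
translate([487, 390, 414]) cube([1739, 405, 56]);
translate([487, 390, 0]) cube([48, 48, 414]);
translate([487, 747, 0]) cube([48, 48, 414]);
translate([2178, 390, 0]) cube([48, 48, 414]);
translate([2178, 747, 0]) cube([48, 48, 414]);


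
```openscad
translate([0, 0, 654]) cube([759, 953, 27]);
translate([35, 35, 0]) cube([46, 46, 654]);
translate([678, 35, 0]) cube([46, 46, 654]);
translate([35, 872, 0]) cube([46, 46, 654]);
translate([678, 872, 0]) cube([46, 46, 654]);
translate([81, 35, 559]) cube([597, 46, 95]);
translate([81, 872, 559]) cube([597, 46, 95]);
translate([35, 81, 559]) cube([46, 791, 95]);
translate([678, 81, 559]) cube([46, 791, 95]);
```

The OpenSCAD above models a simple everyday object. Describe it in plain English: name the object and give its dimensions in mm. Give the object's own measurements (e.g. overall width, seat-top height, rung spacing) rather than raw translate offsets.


A table: top 759 mm (x) × 953 mm (y), 27 mm thick, upper face at z = 681 mm, on four 46×46 mm square legs, each inset 35 mm from the nearest pair of top edges from z = 0 to the bottom of the top. Four apron rails, 46 mm thick and 95 mm tall, run between adjacent legs with their top edges flush with the underside of the top and their outer faces flush with the legs' outer faces.


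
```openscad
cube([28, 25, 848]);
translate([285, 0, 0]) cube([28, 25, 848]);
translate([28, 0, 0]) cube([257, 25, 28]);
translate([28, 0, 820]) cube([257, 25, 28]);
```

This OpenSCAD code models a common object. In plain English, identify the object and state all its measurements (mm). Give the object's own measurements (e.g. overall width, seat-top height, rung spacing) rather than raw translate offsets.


A rectangular picture frame lying in the x–z plane (depth along y). The opening is 257 mm wide (x) by 792 mm tall (z), surrounded by a border 28 mm wide on all four sides. The frame is 25 mm deep and is made of two full-height vertical stiles with two horizontal rails fitted between them.


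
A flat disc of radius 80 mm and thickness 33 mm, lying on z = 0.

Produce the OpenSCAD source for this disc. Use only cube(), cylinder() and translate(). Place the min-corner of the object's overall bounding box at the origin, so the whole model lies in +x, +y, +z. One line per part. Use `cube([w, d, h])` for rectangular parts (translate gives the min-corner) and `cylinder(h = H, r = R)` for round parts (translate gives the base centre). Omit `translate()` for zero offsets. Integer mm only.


translate([80, 80, 0]) cylinder(h = 33, r = 80);


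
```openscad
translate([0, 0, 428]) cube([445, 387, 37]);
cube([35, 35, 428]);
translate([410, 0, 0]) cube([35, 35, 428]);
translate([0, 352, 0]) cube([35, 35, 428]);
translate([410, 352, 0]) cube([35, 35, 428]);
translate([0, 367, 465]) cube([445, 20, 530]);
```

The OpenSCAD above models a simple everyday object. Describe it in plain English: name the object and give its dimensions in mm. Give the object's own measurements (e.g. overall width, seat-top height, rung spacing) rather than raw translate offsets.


A chair. The seat is a 445×387×37 mm slab with its top at z = 465 mm, on four 35×35 mm corner legs (flush with the seat edges, standing on z = 0). A flat backrest 20 mm thick, 530 mm tall, spans the full seat width and rises from the seat top along its +y edge, rear face flush with the rear of the seat.


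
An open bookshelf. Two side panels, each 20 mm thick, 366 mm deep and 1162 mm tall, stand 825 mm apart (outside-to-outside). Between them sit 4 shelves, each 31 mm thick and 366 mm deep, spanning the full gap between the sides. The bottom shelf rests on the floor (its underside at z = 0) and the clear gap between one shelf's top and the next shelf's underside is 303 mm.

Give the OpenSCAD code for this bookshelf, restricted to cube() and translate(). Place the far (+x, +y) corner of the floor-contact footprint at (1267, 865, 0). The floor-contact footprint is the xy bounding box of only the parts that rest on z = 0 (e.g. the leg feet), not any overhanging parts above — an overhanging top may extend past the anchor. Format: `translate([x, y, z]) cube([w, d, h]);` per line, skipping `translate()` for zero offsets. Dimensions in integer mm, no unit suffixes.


translate([442, 499, 0]) cube([20, 366, 1162]);
translate([1247, 499, 0]) cube([20, 366, 1162]);
translate([462, 499, 0]) cube([785, 366, 31]);
translate([462, 499, 334]) cube([785, 366, 31]);
translate([462, 499, 668]) cube([785, 366, 31]);
translate([462, 499, 1002]) cube([785, 366, 31]);


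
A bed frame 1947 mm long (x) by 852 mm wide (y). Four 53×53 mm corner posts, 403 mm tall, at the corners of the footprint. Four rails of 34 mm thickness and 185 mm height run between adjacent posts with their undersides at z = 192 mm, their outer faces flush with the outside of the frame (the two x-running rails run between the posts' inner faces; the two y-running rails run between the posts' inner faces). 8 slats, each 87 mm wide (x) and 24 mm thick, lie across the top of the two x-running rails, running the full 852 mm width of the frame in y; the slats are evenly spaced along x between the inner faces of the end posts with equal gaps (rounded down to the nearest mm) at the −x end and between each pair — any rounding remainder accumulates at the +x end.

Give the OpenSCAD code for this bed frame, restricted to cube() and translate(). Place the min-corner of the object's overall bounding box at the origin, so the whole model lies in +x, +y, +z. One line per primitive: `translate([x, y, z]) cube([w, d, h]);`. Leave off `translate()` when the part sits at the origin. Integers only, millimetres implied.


cube([53, 53, 403]);
translate([0, 799, 0]) cube([53, 53, 403]);
translate([1894, 0, 0]) cube([53, 53, 403]);
translate([1894, 799, 0]) cube([53, 53, 403]);
translate([53, 0, 192]) cube([1841, 34, 185]);
translate([53, 818, 192]) cube([1841, 34, 185]);
translate([0, 53, 192]) cube([34, 746, 185]);
translate([1913, 53, 192]) cube([34, 746, 185]);
translate([180, 0, 377]) cube([87, 852, 24]);
translate([394, 0, 377]) cube([87, 852, 24]);
translate([608, 0, 377]) cube([87, 852, 24]);
translate([822, 0, 377]) cube([87, 852, 24]);
translate([1036, 0, 377]) cube([87, 852, 24]);
translate([1250, 0, 377]) cube([87, 852, 24]);
translate([1464, 0, 377]) cube([87, 852, 24]);
translate([1678, 0, 377]) cube([87, 852, 24]);


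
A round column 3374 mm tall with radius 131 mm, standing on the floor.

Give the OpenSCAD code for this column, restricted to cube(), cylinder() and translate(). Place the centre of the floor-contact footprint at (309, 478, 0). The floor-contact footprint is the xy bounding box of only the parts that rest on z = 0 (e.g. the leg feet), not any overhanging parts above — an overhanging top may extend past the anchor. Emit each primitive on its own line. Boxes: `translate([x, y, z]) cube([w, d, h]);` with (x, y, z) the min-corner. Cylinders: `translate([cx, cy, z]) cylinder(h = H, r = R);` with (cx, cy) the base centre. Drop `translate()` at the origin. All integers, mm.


translate([309, 478, 0]) cylinder(h = 3374, r = 131);


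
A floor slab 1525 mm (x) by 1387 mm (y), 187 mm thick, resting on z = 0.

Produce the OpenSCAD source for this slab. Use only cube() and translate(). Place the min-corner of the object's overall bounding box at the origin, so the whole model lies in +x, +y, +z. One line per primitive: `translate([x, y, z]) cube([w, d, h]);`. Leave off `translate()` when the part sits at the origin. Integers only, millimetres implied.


cube([1525, 1387, 187]);


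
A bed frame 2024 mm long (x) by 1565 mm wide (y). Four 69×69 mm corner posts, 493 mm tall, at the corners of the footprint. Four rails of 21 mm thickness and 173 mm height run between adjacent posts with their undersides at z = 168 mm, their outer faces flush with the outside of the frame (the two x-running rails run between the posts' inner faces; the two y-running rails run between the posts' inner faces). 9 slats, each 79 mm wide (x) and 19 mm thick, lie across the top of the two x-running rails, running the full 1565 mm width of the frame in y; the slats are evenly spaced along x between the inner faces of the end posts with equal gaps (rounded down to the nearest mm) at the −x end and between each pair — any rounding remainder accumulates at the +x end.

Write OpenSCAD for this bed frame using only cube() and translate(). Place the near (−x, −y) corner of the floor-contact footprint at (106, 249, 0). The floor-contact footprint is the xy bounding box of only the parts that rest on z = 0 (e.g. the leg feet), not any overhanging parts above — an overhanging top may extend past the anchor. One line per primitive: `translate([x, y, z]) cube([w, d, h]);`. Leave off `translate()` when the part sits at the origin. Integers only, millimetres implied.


translate([106, 249, 0]) cube([69, 69, 493]);
translate([106, 1745, 0]) cube([69, 69, 493]);
translate([2061, 249, 0]) cube([69, 69, 493]);
translate([2061, 1745, 0]) cube([69, 69, 493]);
translate([175, 249, 168]) cube([1886, 21, 173]);
translate([175, 1793, 168]) cube([1886, 21, 173]);
translate([106, 318, 168]) cube([21, 1427, 173]);
translate([2109, 318, 168]) cube([21, 1427, 173]);
translate([292, 249, 341]) cube([79, 1565, 19]);
translate([488, 249, 341]) cube([79, 1565, 19]);
translate([684, 249, 341]) cube([79, 1565, 19]);
translate([880, 249, 341]) cube([79, 1565, 19]);
translate([1076, 249, 341]) cube([79, 1565, 19]);
translate([1272, 249, 341]) cube([79, 1565, 19]);
translate([1468, 249, 341]) cube([79, 1565, 19]);
translate([1664, 249, 341]) cube([79, 1565, 19]);
translate([1860, 249, 341]) cube([79, 1565, 19]);


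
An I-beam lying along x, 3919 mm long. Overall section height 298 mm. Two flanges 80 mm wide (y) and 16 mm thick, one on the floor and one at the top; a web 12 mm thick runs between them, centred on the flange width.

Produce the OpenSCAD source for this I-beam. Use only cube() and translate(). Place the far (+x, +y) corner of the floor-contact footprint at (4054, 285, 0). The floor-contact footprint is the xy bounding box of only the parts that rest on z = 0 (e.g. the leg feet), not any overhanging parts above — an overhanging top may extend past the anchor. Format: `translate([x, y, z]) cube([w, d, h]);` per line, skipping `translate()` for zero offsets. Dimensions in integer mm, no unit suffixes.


translate([135, 205, 0]) cube([3919, 80, 16]);
translate([135, 239, 16]) cube([3919, 12, 266]);
translate([135, 205, 282]) cube([3919, 80, 16]);


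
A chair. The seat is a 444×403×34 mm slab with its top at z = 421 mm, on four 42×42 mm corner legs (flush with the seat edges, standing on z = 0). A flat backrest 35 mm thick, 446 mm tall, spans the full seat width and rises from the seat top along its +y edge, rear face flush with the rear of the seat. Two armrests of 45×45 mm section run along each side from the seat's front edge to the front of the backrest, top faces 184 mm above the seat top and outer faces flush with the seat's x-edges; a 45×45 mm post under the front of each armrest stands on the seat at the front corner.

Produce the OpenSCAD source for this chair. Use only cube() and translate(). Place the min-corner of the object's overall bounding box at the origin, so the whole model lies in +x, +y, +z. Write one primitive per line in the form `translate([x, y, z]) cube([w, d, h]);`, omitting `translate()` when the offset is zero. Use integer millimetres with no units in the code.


translate([0, 0, 387]) cube([444, 403, 34]);
cube([42, 42, 387]);
translate([402, 0, 0]) cube([42, 42, 387]);
translate([0, 361, 0]) cube([42, 42, 387]);
translate([402, 361, 0]) cube([42, 42, 387]);
translate([0, 368, 421]) cube([444, 35, 446]);
translate([0, 0, 560]) cube([45, 368, 45]);
translate([399, 0, 560]) cube([45, 368, 45]);
translate([0, 0, 421]) cube([45, 45, 139]);
translate([399, 0, 421]) cube([45, 45, 139]);


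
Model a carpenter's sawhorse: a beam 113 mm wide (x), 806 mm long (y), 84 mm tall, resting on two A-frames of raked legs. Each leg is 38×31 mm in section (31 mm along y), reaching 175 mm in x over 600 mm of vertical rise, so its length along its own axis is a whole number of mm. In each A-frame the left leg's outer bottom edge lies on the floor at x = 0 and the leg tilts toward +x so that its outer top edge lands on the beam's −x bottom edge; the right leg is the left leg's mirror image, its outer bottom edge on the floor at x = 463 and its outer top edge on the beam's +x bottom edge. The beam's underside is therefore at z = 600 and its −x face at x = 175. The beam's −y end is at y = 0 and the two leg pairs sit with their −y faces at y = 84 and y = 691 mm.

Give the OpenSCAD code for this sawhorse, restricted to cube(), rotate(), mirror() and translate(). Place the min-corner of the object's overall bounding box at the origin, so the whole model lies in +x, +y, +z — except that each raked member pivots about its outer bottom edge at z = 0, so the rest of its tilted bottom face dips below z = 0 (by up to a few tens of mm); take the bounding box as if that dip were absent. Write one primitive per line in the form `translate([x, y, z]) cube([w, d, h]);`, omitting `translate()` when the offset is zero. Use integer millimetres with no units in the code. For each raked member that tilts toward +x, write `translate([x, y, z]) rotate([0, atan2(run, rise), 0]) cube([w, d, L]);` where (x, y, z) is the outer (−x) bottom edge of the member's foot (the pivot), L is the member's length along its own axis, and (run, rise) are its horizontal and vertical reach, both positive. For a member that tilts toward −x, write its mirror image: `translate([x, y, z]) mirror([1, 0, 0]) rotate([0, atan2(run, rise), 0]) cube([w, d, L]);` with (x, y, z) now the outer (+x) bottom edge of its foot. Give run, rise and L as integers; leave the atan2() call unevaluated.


translate([175, 0, 600]) cube([113, 806, 84]);
translate([0, 84, 0]) rotate([0, atan2(175, 600), 0]) cube([38, 31, 625]);
translate([463, 84, 0]) mirror([1, 0, 0]) rotate([0, atan2(175, 600), 0]) cube([38, 31, 625]);
translate([0, 691, 0]) rotate([0, atan2(175, 600), 0]) cube([38, 31, 625]);
translate([463, 691, 0]) mirror([1, 0, 0]) rotate([0, atan2(175, 600), 0]) cube([38, 31, 625]);


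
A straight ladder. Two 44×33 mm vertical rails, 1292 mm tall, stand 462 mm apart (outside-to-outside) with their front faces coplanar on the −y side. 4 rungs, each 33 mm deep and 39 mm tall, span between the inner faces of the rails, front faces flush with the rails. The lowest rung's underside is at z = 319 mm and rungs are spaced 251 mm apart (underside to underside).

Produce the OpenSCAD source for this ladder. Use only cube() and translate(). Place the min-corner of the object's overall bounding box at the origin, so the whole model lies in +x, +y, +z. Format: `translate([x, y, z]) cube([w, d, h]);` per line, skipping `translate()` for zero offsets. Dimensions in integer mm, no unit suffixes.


cube([44, 33, 1292]);
translate([418, 0, 0]) cube([44, 33, 1292]);
translate([44, 0, 319]) cube([374, 33, 39]);
translate([44, 0, 570]) cube([374, 33, 39]);
translate([44, 0, 821]) cube([374, 33, 39]);
translate([44, 0, 1072]) cube([374, 33, 39]);


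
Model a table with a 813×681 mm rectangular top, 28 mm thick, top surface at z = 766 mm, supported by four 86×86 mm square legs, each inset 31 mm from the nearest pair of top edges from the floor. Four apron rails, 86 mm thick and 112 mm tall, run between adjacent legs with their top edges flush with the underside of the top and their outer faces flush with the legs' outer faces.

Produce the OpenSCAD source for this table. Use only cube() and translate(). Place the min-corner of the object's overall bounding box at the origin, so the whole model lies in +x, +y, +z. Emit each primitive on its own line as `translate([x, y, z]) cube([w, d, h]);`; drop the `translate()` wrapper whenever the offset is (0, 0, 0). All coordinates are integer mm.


translate([0, 0, 738]) cube([813, 681, 28]);
translate([31, 31, 0]) cube([86, 86, 738]);
translate([696, 31, 0]) cube([86, 86, 738]);
translate([31, 564, 0]) cube([86, 86, 738]);
translate([696, 564, 0]) cube([86, 86, 738]);
translate([117, 31, 626]) cube([579, 86, 112]);
translate([117, 564, 626]) cube([579, 86, 112]);
translate([31, 117, 626]) cube([86, 447, 112]);
translate([696, 117, 626]) cube([86, 447, 112]);


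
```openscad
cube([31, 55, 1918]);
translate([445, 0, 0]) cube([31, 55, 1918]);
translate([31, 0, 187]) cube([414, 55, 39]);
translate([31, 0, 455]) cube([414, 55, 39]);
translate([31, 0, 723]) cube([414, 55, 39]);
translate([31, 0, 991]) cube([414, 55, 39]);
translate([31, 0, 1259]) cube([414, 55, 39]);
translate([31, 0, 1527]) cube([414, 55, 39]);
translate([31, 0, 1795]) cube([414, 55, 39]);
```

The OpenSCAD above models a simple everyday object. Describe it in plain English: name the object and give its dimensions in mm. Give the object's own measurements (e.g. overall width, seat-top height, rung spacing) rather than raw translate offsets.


A straight ladder. Two 31×55 mm vertical rails, 1918 mm tall, stand 476 mm apart (outside-to-outside) with their front faces coplanar on the −y side. 7 rungs, each 55 mm deep and 39 mm tall, span between the inner faces of the rails, front faces flush with the rails. The lowest rung's underside is at z = 187 mm and rungs are spaced 268 mm apart (underside to underside).


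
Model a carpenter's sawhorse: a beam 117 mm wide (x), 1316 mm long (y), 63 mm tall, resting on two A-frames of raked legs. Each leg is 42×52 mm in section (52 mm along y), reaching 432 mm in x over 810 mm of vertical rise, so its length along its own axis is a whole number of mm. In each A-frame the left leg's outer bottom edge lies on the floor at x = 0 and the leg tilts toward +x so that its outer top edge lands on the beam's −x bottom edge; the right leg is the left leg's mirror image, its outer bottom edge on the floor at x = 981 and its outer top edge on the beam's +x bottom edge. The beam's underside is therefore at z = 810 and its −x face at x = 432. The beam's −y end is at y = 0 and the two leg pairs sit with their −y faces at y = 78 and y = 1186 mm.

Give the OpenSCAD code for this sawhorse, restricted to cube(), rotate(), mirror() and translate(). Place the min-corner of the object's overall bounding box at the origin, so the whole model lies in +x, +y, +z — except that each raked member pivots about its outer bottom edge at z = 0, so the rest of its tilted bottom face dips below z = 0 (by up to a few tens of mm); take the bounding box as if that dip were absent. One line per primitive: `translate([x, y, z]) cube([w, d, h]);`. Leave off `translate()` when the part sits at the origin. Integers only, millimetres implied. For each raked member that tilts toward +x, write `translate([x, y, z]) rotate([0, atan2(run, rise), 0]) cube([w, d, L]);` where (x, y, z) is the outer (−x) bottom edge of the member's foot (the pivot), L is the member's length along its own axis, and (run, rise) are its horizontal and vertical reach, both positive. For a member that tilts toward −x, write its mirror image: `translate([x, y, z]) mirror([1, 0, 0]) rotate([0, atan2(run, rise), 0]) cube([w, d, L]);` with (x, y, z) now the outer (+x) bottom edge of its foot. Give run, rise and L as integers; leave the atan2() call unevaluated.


translate([432, 0, 810]) cube([117, 1316, 63]);
translate([0, 78, 0]) rotate([0, atan2(432, 810), 0]) cube([42, 52, 918]);
translate([981, 78, 0]) mirror([1, 0, 0]) rotate([0, atan2(432, 810), 0]) cube([42, 52, 918]);
translate([0, 1186, 0]) rotate([0, atan2(432, 810), 0]) cube([42, 52, 918]);
translate([981, 1186, 0]) mirror([1, 0, 0]) rotate([0, atan2(432, 810), 0]) cube([42, 52, 918]);


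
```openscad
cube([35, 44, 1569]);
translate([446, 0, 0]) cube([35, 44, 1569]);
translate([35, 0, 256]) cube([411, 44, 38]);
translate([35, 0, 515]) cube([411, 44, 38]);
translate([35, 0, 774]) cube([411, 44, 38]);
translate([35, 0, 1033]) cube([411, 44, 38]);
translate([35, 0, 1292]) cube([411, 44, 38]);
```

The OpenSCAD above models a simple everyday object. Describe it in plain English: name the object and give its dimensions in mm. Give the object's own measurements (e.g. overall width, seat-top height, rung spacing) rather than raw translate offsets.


A straight ladder. Two 35×44 mm vertical rails, 1569 mm tall, stand 481 mm apart (outside-to-outside) with their front faces coplanar on the −y side. 5 rungs, each 44 mm deep and 38 mm tall, span between the inner faces of the rails, front faces flush with the rails. The lowest rung's underside is at z = 256 mm and rungs are spaced 259 mm apart (underside to underside).


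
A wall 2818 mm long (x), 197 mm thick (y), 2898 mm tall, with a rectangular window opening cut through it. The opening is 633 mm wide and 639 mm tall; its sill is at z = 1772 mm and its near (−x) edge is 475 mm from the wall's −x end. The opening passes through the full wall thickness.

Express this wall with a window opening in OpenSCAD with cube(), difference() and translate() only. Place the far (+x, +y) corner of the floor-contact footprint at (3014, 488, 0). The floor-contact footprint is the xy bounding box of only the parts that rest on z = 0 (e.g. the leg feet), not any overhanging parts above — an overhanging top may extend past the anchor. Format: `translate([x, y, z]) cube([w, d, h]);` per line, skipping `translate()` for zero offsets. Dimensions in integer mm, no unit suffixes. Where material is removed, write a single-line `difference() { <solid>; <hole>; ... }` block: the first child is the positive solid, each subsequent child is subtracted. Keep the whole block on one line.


difference() { translate([196, 291, 0]) cube([2818, 197, 2898]); translate([671, 291, 1772]) cube([633, 197, 639]); }


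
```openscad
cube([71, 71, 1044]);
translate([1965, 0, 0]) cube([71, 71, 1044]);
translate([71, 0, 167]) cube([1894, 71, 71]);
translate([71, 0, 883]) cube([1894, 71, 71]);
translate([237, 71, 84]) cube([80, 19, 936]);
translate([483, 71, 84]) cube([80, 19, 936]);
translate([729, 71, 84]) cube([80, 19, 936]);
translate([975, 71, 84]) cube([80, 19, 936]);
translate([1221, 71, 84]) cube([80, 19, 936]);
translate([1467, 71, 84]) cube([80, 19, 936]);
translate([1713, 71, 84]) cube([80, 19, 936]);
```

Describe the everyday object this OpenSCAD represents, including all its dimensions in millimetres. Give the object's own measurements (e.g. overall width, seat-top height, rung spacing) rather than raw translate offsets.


A fence section. Two 71×71 mm posts, 1044 mm tall, stand on the floor with a clear span of 1894 mm between their inner faces. Two horizontal rails of 71×71 mm section span the gap between the posts with their undersides at z = 167 mm and z = 883 mm, flush with the posts' −y face. 7 pickets, each 80 mm wide, 19 mm thick and 936 mm tall, are fixed to the +y face of the rails with their bottoms at z = 84 mm, spaced across the span with a 166 mm gap after the −x post and between neighbouring pickets, with 172 mm left before the +x post.


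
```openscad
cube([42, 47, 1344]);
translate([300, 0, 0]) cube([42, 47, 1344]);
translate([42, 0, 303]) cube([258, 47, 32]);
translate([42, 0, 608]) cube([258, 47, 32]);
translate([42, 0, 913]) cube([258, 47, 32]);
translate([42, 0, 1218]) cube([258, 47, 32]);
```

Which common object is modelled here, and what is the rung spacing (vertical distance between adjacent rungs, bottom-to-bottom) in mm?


A ladder. The rung spacing is 305 mm.

Two tall 42×47 posts with 4 short bars between them — a ladder. Adjacent rungs sit at z = 303 and z = 608, so the spacing is 608 − 303 = 305 mm.


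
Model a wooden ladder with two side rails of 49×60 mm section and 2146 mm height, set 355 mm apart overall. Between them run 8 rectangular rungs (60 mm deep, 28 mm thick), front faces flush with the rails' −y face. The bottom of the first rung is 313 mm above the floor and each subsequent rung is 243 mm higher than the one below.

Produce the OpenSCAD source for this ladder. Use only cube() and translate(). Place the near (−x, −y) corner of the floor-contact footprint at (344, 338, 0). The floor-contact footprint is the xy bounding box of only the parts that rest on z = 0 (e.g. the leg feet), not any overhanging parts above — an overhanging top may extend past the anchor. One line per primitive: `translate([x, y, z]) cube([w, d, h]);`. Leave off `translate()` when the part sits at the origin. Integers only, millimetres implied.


translate([344, 338, 0]) cube([49, 60, 2146]);
translate([650, 338, 0]) cube([49, 60, 2146]);
translate([393, 338, 313]) cube([257, 60, 28]);
translate([393, 338, 556]) cube([257, 60, 28]);
translate([393, 338, 799]) cube([257, 60, 28]);
translate([393, 338, 1042]) cube([257, 60, 28]);
translate([393, 338, 1285]) cube([257, 60, 28]);
translate([393, 338, 1528]) cube([257, 60, 28]);
translate([393, 338, 1771]) cube([257, 60, 28]);
translate([393, 338, 2014]) cube([257, 60, 28]);


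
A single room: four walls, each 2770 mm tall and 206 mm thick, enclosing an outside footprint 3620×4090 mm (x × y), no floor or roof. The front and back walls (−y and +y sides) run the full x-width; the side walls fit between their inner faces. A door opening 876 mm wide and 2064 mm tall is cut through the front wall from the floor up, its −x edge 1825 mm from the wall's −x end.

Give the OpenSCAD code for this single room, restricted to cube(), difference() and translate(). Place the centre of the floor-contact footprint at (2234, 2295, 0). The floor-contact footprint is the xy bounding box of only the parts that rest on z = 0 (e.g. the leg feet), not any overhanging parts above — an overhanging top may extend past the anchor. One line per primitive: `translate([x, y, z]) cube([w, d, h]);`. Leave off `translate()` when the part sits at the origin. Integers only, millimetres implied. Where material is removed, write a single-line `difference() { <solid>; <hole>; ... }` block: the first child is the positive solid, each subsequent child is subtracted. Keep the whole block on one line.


difference() { translate([424, 250, 0]) cube([3620, 206, 2770]); translate([2249, 250, 0]) cube([876, 206, 2064]); }
translate([424, 4134, 0]) cube([3620, 206, 2770]);
translate([424, 456, 0]) cube([206, 3678, 2770]);
translate([3838, 456, 0]) cube([206, 3678, 2770]);


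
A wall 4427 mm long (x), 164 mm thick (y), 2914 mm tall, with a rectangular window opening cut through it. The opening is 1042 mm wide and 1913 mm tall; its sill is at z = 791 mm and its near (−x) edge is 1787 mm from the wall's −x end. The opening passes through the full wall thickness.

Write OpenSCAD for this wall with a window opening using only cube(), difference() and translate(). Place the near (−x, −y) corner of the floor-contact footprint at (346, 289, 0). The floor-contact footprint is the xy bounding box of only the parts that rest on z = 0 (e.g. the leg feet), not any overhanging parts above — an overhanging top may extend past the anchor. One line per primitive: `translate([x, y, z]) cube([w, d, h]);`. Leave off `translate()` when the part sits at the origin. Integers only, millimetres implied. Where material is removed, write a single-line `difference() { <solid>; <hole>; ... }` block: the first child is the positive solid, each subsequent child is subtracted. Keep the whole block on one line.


difference() { translate([346, 289, 0]) cube([4427, 164, 2914]); translate([2133, 289, 791]) cube([1042, 164, 1913]); }


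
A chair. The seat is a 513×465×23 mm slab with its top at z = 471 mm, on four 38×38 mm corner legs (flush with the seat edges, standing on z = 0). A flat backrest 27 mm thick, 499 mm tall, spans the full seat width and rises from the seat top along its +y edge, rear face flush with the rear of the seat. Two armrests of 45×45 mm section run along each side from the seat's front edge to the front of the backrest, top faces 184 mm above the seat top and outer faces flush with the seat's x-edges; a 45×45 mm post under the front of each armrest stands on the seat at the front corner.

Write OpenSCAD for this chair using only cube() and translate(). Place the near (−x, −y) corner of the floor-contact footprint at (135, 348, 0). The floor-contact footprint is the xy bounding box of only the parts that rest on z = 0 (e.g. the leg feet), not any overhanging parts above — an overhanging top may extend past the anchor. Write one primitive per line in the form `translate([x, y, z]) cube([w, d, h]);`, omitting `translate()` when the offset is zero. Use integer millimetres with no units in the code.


translate([135, 348, 448]) cube([513, 465, 23]);
translate([135, 348, 0]) cube([38, 38, 448]);
translate([610, 348, 0]) cube([38, 38, 448]);
translate([135, 775, 0]) cube([38, 38, 448]);
translate([610, 775, 0]) cube([38, 38, 448]);
translate([135, 786, 471]) cube([513, 27, 499]);
translate([135, 348, 610]) cube([45, 438, 45]);
translate([603, 348, 610]) cube([45, 438, 45]);
translate([135, 348, 471]) cube([45, 45, 139]);
translate([603, 348, 471]) cube([45, 45, 139]);
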